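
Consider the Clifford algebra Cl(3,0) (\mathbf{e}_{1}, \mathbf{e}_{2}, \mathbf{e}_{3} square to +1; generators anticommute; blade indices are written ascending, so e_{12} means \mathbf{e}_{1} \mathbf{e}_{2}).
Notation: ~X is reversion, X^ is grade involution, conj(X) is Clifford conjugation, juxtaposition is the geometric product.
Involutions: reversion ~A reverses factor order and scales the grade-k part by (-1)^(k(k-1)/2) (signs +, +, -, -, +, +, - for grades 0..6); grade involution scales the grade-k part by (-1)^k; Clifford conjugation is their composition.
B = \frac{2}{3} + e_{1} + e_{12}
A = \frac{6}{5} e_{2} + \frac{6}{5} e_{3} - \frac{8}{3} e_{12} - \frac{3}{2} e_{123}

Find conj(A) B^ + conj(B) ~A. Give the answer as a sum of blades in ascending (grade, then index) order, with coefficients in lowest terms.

first term: -\frac{8}{3} + \frac{6}{5} e_{1} + \frac{28}{15} e_{2} + \frac{7}{10} e_{3} + \frac{26}{45} e_{12} - \frac{6}{5} e_{13} + \frac{3}{2} e_{23} - \frac{11}{5} e_{123}
second term: \frac{8}{3} - \frac{6}{5} e_{1} - \frac{28}{15} e_{2} + \frac{23}{10} e_{3} + \frac{26}{45} e_{12} - \frac{6}{5} e_{13} - \frac{3}{2} e_{23} - \frac{1}{5} e_{123}
Answer: 3 e_{3} + \frac{52}{45} e_{12} - \frac{12}{5} e_{13} - \frac{12}{5} e_{123}


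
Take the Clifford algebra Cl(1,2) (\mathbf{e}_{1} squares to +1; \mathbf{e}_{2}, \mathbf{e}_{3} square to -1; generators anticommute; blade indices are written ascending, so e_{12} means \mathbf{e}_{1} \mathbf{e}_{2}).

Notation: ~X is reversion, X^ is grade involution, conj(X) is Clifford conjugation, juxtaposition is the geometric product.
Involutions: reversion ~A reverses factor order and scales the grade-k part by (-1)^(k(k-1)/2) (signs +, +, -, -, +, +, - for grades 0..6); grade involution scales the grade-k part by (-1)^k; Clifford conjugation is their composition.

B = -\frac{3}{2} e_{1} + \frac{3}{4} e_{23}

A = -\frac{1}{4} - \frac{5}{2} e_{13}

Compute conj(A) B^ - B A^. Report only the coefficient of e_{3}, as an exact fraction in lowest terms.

first term: -\frac{3}{8} e_{1} - \frac{15}{4} e_{3} + \frac{15}{8} e_{12} - \frac{3}{16} e_{23}
second term: \frac{3}{8} e_{1} + \frac{15}{4} e_{3} + \frac{15}{8} e_{12} - \frac{3}{16} e_{23}
Answer: -\frac{15}{2}


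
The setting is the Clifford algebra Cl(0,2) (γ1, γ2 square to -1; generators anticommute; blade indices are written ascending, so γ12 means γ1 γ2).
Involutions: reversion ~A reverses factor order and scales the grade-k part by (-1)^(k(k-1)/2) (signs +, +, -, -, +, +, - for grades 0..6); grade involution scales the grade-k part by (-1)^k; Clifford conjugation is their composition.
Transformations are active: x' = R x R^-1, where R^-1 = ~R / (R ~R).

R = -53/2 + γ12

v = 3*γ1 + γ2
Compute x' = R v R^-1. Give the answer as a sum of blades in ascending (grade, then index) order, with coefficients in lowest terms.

~R = -53/2 - γ12, and R ~R = 2813/4, so R^-1 = ~R / (2813/4).
R v = -161/2*γ1 - 47/2*γ2
Answer: 8627/2813*γ1 + 2169/2813*γ2


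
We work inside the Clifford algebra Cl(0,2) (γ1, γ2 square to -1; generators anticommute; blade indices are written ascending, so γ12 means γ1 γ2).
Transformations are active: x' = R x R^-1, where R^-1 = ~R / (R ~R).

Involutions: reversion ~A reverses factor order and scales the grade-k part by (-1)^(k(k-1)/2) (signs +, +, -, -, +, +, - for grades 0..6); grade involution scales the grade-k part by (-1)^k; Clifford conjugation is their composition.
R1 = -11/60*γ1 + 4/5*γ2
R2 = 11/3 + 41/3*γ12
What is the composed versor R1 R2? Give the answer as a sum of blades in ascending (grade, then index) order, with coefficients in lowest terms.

Distribute over the terms of R1 (each basis-blade product reordered to ascending indices, repeated generators contracted through their squares):
(-11/60*γ1) R2 = -121/180*γ1 + 451/180*γ2
(4/5*γ2) R2 = 164/15*γ1 + 44/15*γ2
Summing the partial products and collecting blades:
Answer: 1847/180*γ1 + 979/180*γ2


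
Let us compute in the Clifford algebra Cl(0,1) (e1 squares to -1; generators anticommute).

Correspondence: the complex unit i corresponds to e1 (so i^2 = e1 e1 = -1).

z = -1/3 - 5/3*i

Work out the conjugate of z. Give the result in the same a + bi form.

In blades: z = -1/3 - 5/3*e1.
Conjugation here is Clifford conjugation: the scalar is fixed and the grade-1 and grade-2 blades all flip sign, giving -1/3 + 5/3*e1; translating back:
Answer: -1/3 + 5/3*i


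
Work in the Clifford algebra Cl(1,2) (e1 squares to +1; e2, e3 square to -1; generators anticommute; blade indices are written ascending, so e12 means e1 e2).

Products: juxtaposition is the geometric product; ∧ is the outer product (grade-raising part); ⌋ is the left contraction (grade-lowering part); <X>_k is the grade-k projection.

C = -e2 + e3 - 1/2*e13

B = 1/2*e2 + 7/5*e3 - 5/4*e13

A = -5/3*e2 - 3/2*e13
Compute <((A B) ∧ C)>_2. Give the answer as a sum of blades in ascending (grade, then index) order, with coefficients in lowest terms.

step 1: 65/24 + 21/10*e1 - 7/3*e23 - 4/3*e123
step 2: -65/24*e2 + 65/24*e3 - 21/10*e12 + 179/240*e13
step 3: -21/10*e12 + 179/240*e13
Answer: -21/10*e12 + 179/240*e13


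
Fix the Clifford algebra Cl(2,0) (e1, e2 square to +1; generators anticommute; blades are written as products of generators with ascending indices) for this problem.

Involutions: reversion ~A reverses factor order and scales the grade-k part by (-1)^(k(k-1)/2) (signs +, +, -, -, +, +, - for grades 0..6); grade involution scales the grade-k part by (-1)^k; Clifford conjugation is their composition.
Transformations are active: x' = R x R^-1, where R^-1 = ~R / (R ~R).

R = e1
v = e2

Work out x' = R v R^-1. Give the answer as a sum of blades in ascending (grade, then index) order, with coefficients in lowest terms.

~R = e1, and R ~R = 1, so R^-1 = ~R / (1).
R v = e1 e2
Answer: -e2


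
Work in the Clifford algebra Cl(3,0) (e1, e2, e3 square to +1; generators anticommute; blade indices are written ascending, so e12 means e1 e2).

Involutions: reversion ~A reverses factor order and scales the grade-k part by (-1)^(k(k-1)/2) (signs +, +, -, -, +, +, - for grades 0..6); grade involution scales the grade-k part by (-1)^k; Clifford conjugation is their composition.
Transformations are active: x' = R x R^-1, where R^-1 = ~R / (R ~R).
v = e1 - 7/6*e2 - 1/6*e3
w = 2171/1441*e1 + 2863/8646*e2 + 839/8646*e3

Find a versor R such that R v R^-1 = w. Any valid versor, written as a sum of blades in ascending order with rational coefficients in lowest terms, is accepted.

R = v + w = 3612/1441*e1 - 1204/1441*e2 - 301/4323*e3 works: the equal norms (43/18) guarantee its sandwich swaps v into w.
Answer: 3612/1441*e1 - 1204/1441*e2 - 301/4323*e3


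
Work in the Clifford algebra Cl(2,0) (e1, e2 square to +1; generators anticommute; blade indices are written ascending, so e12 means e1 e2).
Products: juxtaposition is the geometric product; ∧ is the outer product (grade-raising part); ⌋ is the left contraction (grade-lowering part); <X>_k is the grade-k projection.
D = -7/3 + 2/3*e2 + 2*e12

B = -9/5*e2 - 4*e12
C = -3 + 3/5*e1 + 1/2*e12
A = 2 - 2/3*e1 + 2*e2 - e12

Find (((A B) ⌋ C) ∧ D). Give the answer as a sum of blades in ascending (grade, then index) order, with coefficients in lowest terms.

step 1: -38/5 + 49/5*e1 - 14/15*e2 - 34/5*e12
step 2: 802/25 - 307/75*e1 + 49/10*e2 - 19/5*e12
step 3: -5614/75 + 2149/225*e1 + 1493/150*e2 + 15817/225*e12
Answer: -5614/75 + 2149/225*e1 + 1493/150*e2 + 15817/225*e12


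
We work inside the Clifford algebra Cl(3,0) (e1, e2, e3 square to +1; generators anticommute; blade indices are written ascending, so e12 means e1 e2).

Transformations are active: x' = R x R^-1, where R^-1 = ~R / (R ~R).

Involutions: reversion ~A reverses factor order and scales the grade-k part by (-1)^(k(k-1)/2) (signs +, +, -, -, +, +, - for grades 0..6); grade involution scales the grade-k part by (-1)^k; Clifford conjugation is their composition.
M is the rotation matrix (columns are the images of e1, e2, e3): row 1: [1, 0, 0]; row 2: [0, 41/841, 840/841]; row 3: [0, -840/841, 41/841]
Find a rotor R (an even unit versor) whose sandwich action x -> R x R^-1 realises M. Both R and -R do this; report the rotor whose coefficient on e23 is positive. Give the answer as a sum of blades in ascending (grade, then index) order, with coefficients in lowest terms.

Method: write R = a + b12*e12 + b13*e13 + b23*e23 with a^2 + b12^2 + b13^2 + b23^2 = 1 (so R^-1 = ~R). Expanding the columns R e_j ~R gives tr M = 4a^2 - 1 and, from the antisymmetric part, M21 - M12 = -4a*b12, M13 - M31 = 4a*b13, M32 - M23 = -4a*b23.
Here tr M = 923/841, so a^2 = (1 + tr M)/4 = 441/841 and a = ±21/29. Taking a = 21/29: M21 - M12 = 0, M13 - M31 = 0, M32 - M23 = -1680/841, giving b12 = 0, b13 = 0, b23 = 20/29, i.e. R = 21/29 + 20/29*e23.
Its e23 coefficient is already positive.
Answer: 21/29 + 20/29*e23. Note: both R and -R realise this M (trace 923/841); the covering map identifies them, and the e23-coefficient sign is the tie-breaker.


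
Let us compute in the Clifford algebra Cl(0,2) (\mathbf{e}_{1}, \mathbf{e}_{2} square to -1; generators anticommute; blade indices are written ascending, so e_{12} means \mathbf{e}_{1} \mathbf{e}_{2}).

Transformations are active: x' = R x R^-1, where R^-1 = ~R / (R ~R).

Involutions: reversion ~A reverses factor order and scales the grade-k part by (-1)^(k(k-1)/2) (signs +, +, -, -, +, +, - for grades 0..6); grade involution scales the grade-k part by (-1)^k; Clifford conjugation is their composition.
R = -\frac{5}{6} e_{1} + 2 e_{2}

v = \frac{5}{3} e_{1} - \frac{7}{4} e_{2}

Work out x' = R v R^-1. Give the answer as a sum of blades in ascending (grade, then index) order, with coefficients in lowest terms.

~R = -\frac{5}{6} e_{1} + 2 e_{2}, and R ~R = -\frac{169}{36}, so R^-1 = ~R / (-\frac{169}{36}).
R v = \frac{44}{9} - \frac{15}{8} e_{12}
Answer: \frac{35}{507} e_{1} - \frac{1633}{676} e_{2}


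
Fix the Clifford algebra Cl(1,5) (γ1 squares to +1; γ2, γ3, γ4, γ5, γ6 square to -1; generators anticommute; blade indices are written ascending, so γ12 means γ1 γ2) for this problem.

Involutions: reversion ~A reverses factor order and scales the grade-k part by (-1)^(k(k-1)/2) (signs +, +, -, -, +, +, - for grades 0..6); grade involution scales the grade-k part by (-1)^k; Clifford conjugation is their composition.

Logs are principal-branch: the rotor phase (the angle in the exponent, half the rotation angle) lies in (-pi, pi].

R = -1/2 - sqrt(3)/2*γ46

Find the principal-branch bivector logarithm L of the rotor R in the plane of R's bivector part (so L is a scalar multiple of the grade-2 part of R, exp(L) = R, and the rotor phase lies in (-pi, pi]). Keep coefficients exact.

The scalar part of R is -1/2, which fixes the principal-branch rotor phase; the unit plane is then the bivector part divided by the sine of that phase, and L is that plane scaled by the phase.
Concretely: cos(phase) = -1/2 gives phase = ±2*pi/3, and since phase/sin(phase) is even the sign is immaterial: L = (phase/sin(phase)) * <R>_2 = (4*sqrt(3)*pi/9) * <R>_2.
Answer: -2*pi/3*γ46


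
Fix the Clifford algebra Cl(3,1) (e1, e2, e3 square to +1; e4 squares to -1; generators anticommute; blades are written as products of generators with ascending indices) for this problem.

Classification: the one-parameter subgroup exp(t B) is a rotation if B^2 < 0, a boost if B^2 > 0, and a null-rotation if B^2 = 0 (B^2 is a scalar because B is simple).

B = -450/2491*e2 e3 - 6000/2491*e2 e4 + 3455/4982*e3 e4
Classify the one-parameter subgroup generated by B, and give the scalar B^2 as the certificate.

B^2 term by term: the squares give (-450/2491)^2*(e2 e3)^2 + (-6000/2491)^2*(e2 e4)^2 + (3455/4982)^2*(e3 e4)^2 = 202500/6205081*(-1) + 36000000/6205081*(+1) + 11937025/24820324*(+1) = 25/4 (each basis 2-blade squares to minus the product of its generators' squares); cross terms between blades sharing an index anticommute and cancel. So B^2 = 25/4.
Answer: boost, certificate B^2 = 25/4. The invariant at work: B^2 = 25/4 is unchanged by conjugation, hence its sign classifies the subgroup whatever basis B is written in.


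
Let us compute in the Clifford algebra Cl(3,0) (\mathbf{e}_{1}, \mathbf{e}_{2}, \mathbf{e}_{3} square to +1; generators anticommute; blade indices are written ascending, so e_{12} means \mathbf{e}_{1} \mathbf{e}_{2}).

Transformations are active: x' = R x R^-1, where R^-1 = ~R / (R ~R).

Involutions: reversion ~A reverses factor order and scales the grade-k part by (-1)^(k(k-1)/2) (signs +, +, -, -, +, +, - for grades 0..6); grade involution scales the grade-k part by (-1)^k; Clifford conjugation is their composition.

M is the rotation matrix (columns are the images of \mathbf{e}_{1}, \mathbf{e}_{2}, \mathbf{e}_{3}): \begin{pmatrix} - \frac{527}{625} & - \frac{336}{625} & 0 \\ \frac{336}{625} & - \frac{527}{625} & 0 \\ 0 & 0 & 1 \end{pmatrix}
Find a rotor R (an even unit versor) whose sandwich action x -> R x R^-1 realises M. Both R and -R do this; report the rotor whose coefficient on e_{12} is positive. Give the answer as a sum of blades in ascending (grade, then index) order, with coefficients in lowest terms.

Method: write R = a + b12*e_{12} + b13*e_{13} + b23*e_{23} with a^2 + b12^2 + b13^2 + b23^2 = 1 (so R^-1 = ~R). Expanding the columns R e_j ~R gives tr M = 4a^2 - 1 and, from the antisymmetric part, M21 - M12 = -4a*b12, M13 - M31 = 4a*b13, M32 - M23 = -4a*b23.
Here tr M = -\frac{429}{625}, so a^2 = (1 + tr M)/4 = \frac{49}{625} and a = ±\frac{7}{25}. Taking a = \frac{7}{25}: M21 - M12 = \frac{672}{625}, M13 - M31 = 0, M32 - M23 = 0, giving b12 = -\frac{24}{25}, b13 = 0, b23 = 0, i.e. R = \frac{7}{25} - \frac{24}{25} e_{12}.
Its e_{12} coefficient is negative, so report the other preimage -R.
Answer: -\frac{7}{25} + \frac{24}{25} e_{12}. Recall the cover is two-to-one: with M of trace -\frac{429}{625}, both preimages act alike, and the stated e_{12} sign chooses the sheet.


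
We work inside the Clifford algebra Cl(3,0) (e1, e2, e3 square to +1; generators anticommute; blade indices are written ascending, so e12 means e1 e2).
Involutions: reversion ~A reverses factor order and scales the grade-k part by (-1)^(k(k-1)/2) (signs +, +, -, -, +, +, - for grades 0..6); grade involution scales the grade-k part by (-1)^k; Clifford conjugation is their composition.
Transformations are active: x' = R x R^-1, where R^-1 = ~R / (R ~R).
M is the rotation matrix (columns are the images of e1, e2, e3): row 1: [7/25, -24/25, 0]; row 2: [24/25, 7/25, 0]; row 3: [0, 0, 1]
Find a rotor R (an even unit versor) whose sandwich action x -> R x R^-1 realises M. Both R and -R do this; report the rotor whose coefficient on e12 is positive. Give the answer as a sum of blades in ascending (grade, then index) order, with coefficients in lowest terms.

Method: write R = a + b12*e12 + b13*e13 + b23*e23 with a^2 + b12^2 + b13^2 + b23^2 = 1 (so R^-1 = ~R). Expanding the columns R e_j ~R gives tr M = 4a^2 - 1 and, from the antisymmetric part, M21 - M12 = -4a*b12, M13 - M31 = 4a*b13, M32 - M23 = -4a*b23.
Here tr M = 39/25, so a^2 = (1 + tr M)/4 = 16/25 and a = ±4/5. Taking a = 4/5: M21 - M12 = 48/25, M13 - M31 = 0, M32 - M23 = 0, giving b12 = -3/5, b13 = 0, b23 = 0, i.e. R = 4/5 - 3/5*e12.
Its e12 coefficient is negative, so report the other preimage -R.
Answer: -4/5 + 3/5*e12. Sheet selection: the two-to-one cover makes ±R indistinguishable at the matrix level (trace 39/25), so uniqueness comes from the required sign on e12.


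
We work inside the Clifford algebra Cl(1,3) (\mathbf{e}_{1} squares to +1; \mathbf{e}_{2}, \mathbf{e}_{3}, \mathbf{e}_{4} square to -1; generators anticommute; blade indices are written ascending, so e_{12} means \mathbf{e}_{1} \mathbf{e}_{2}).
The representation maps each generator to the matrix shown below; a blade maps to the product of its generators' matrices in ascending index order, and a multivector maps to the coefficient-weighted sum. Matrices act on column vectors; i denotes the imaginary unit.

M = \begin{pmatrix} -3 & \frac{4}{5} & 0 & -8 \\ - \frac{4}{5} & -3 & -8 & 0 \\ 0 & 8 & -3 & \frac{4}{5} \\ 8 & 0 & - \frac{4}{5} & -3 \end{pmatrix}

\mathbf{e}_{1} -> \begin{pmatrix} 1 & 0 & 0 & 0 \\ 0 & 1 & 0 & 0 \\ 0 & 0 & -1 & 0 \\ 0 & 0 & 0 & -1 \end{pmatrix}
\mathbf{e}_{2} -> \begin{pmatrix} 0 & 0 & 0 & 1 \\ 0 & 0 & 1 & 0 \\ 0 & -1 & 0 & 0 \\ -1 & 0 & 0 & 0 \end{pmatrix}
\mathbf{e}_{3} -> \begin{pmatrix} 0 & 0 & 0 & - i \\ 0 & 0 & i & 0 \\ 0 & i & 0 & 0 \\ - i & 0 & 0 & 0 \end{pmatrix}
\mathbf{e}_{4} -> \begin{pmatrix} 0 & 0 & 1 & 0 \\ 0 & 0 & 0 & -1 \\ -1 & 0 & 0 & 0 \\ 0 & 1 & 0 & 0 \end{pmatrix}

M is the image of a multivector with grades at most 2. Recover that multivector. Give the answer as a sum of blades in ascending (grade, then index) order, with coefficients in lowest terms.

Method: the blade images are trace-orthogonal — tr(rho(e_A) rho(e_B)^-1) = 4 if A = B and 0 otherwise — and rho(e_A)^-1 = (e_A)^2 * rho(e_A) with (e_A)^2 = +1 or -1, so the coefficient of e_A in the preimage is (e_A)^2 * tr(M rho(e_A))/4.
Nonzero projections over blades of grade <= 2: 1: (1)^2 = +1, tr(M 1) = -12, coefficient -3; e_{2}: (e_{2})^2 = -1, tr(M rho(e_{2})) = 32, coefficient -8; e_{24}: (e_{24})^2 = -1, tr(M rho(e_{24})) = - \frac{16}{5}, coefficient \frac{4}{5}. Every other blade of grade <= 2 projects to 0.
Answer: -3 - 8 e_{2} + \frac{4}{5} e_{24}


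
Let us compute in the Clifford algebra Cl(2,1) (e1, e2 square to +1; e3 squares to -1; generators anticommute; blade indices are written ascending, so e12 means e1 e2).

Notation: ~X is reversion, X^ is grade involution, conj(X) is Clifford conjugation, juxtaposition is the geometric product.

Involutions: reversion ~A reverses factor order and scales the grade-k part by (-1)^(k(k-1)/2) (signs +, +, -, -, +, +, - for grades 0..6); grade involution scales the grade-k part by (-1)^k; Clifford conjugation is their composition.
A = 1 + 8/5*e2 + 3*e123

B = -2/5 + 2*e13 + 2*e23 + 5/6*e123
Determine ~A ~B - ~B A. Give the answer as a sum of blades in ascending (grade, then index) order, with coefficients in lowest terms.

first term: 21/10 + 6*e1 - 166/25*e2 - 16/5*e3 - 2/3*e13 - 2*e23 + 107/30*e123
second term: -29/10 - 6*e1 + 134/25*e2 + 16/5*e3 - 2/3*e13 - 2*e23 + 7/6*e123
Answer: 5 + 12*e1 - 12*e2 - 32/5*e3 + 12/5*e123


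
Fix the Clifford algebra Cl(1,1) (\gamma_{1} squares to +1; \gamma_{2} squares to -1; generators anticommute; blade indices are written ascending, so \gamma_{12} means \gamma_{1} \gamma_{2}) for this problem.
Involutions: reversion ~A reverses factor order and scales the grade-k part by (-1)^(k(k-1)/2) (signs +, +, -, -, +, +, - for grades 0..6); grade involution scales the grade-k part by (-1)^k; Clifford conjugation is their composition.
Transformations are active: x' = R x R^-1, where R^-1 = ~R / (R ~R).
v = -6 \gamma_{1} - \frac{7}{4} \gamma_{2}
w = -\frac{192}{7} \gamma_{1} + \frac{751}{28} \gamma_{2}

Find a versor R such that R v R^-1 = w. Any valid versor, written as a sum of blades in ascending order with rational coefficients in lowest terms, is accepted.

Here q(v) = q(w) = \frac{527}{16}; the classical choice R = v + w = -\frac{234}{7} \gamma_{1} + \frac{351}{14} \gamma_{2} then realises v -> w under the sandwich.
Answer: -\frac{234}{7} \gamma_{1} + \frac{351}{14} \gamma_{2}


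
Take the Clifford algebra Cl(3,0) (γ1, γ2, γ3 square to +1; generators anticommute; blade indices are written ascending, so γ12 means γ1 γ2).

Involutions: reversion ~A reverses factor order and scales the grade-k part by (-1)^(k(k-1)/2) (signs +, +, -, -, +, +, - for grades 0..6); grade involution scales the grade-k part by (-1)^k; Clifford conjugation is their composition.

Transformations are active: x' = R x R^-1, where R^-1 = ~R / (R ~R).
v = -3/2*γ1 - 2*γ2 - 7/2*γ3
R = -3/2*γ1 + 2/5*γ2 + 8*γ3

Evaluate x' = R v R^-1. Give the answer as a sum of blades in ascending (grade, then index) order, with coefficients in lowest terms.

~R = -3/2*γ1 + 2/5*γ2 + 8*γ3, and R ~R = 6641/100, so R^-1 = ~R / (6641/100).
R v = -531/20 + 18/5*γ12 + 69/4*γ13 + 73/5*γ23
Answer: 35853/13282*γ1 + 11158/6641*γ2 - 38473/13282*γ3


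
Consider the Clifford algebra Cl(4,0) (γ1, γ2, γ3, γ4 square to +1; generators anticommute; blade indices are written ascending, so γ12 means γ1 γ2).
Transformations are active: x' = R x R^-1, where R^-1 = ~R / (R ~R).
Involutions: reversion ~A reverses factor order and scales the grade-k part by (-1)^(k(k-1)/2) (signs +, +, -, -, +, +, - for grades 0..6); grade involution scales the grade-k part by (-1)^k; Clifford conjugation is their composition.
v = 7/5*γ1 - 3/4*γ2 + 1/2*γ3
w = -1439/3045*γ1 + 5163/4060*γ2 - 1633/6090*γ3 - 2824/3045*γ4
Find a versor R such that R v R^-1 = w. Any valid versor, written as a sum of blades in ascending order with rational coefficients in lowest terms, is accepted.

Equal squares first: v^2 = w^2 = 1109/400. Then v + w = 2824/3045*γ1 + 1059/2030*γ2 + 706/3045*γ3 - 2824/3045*γ4 is a versor taking v to w, provided it is invertible.
Answer: 2824/3045*γ1 + 1059/2030*γ2 + 706/3045*γ3 - 2824/3045*γ4


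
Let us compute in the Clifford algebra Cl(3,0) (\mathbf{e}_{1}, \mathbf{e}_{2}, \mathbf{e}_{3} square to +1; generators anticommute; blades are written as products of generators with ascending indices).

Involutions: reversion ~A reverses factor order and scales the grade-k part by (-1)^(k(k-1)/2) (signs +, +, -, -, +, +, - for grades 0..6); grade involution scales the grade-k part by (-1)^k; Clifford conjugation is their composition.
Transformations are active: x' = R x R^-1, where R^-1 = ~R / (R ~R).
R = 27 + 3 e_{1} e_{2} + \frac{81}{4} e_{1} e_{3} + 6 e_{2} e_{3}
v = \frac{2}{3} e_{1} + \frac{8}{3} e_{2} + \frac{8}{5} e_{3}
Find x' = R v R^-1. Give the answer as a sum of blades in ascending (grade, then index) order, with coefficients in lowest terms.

~R = 27 - 3 e_{1} e_{2} - \frac{81}{4} e_{1} e_{3} - 6 e_{2} e_{3}, and R ~R = \frac{18945}{16}, so R^-1 = ~R / (\frac{18945}{16}).
R v = \frac{292}{5} e_{1} + \frac{398}{5} e_{2} + \frac{137}{10} e_{3} - \frac{226}{5} e_{1} e_{2} e_{3}
Answer: \frac{16194}{10525} e_{1} + \frac{15848}{6315} e_{2} - \frac{38024}{31575} e_{3}


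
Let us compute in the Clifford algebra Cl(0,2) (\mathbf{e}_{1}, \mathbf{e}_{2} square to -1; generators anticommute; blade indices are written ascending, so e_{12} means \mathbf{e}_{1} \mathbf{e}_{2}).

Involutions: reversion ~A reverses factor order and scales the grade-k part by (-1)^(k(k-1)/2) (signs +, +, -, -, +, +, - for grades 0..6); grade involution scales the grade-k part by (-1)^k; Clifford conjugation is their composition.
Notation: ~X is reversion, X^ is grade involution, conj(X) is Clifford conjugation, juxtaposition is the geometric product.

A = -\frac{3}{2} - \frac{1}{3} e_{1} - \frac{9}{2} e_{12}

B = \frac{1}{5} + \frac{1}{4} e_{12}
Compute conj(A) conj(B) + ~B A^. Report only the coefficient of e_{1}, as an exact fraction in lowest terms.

first term: \frac{33}{40} + \frac{1}{15} e_{1} + \frac{1}{12} e_{2} + \frac{51}{40} e_{12}
second term: -\frac{57}{40} + \frac{1}{15} e_{1} - \frac{1}{12} e_{2} - \frac{21}{40} e_{12}
Answer: \frac{2}{15}


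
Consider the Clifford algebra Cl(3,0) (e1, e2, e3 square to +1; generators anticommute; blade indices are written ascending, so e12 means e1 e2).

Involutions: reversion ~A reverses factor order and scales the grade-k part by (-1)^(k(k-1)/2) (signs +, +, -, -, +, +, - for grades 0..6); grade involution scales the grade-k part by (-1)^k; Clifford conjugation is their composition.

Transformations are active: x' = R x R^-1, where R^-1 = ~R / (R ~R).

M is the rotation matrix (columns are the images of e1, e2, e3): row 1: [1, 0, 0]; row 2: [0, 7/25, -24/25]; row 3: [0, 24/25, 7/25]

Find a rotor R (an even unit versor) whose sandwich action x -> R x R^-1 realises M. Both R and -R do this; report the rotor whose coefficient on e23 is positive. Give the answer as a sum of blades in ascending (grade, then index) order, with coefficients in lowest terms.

Method: write R = a + b12*e12 + b13*e13 + b23*e23 with a^2 + b12^2 + b13^2 + b23^2 = 1 (so R^-1 = ~R). Expanding the columns R e_j ~R gives tr M = 4a^2 - 1 and, from the antisymmetric part, M21 - M12 = -4a*b12, M13 - M31 = 4a*b13, M32 - M23 = -4a*b23.
Here tr M = 39/25, so a^2 = (1 + tr M)/4 = 16/25 and a = ±4/5. Taking a = 4/5: M21 - M12 = 0, M13 - M31 = 0, M32 - M23 = 48/25, giving b12 = 0, b13 = 0, b23 = -3/5, i.e. R = 4/5 - 3/5*e23.
Its e23 coefficient is negative, so report the other preimage -R.
Answer: -4/5 + 3/5*e23. Why the constraint matters: R and -R act identically through the sandwich — M has trace 39/25 either way — so only the sign condition on e23 picks one of the two preimages.


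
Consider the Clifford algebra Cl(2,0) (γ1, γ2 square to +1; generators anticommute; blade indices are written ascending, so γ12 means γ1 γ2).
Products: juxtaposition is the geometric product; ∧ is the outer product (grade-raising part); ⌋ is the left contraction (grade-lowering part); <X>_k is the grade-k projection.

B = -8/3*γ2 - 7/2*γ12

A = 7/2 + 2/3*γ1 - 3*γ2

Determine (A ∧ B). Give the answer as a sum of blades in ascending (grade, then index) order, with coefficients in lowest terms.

step 1: -28/3*γ2 - 505/36*γ12
Answer: -28/3*γ2 - 505/36*γ12


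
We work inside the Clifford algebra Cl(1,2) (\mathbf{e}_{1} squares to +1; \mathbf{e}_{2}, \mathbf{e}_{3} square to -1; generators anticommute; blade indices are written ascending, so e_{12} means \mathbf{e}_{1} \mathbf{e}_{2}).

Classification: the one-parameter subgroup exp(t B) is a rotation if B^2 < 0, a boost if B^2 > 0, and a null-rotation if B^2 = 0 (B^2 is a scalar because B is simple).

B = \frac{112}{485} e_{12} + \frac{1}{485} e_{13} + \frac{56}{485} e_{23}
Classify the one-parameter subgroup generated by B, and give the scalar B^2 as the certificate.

B^2 term by term: the squares give (\frac{112}{485})^2*(e_{12})^2 + (\frac{1}{485})^2*(e_{13})^2 + (\frac{56}{485})^2*(e_{23})^2 = \frac{12544}{235225}*(+1) + \frac{1}{235225}*(+1) + \frac{3136}{235225}*(-1) = \frac{1}{25} (each basis 2-blade squares to minus the product of its generators' squares); cross terms between blades sharing an index anticommute and cancel. So B^2 = \frac{1}{25}.
Answer: boost, certificate B^2 = \frac{1}{25}. Note: conjugating B changes its blade decomposition but never the scalar B^2 = \frac{1}{25}, whose sign settles the classification.


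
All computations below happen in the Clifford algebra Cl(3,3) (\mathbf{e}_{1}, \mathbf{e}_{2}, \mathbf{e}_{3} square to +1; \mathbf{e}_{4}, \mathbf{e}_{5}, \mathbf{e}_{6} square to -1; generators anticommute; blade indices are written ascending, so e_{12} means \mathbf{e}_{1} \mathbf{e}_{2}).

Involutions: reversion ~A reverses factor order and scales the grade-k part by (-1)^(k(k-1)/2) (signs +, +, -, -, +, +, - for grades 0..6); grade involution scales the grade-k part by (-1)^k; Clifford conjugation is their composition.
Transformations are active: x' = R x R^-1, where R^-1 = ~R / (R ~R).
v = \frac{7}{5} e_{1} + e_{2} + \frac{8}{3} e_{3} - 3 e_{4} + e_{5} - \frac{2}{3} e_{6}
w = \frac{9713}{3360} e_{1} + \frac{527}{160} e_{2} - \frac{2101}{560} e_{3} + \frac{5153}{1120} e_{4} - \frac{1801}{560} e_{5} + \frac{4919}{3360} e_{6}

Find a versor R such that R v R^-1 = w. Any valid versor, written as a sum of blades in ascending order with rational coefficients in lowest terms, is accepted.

Key observation: q(v) = q(w) = -\frac{28}{75} (sandwiches preserve the norm), so R = v + w = \frac{14417}{3360} e_{1} + \frac{687}{160} e_{2} - \frac{1823}{1680} e_{3} + \frac{1793}{1120} e_{4} - \frac{1241}{560} e_{5} + \frac{893}{1120} e_{6} works whenever it is invertible — the component of v along it is kept and (v - w)/2 reverses, sending v to w.
Answer: \frac{14417}{3360} e_{1} + \frac{687}{160} e_{2} - \frac{1823}{1680} e_{3} + \frac{1793}{1120} e_{4} - \frac{1241}{560} e_{5} + \frac{893}{1120} e_{6}


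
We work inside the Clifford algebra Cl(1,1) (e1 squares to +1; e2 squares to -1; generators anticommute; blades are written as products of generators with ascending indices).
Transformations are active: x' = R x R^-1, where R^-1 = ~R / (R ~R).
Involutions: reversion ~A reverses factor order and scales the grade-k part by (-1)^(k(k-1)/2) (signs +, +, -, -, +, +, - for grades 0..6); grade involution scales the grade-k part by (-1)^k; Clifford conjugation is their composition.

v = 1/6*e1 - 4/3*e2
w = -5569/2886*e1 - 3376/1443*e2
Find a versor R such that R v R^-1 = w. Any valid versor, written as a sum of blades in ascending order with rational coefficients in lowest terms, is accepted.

R = v + w = -848/481*e1 - 5300/1443*e2 works: the equal norms (-7/4) guarantee its sandwich swaps v into w.
Answer: -848/481*e1 - 5300/1443*e2


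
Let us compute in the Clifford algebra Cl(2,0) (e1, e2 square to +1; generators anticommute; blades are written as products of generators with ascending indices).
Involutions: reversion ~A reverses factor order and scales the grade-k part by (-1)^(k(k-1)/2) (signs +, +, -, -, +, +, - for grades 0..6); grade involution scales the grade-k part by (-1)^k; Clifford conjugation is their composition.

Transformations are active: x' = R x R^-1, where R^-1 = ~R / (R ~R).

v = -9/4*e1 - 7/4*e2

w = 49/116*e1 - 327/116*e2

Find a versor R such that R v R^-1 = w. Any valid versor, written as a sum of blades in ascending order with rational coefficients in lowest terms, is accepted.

Equal squares first: v^2 = w^2 = 65/8. Then v + w = -53/29*e1 - 265/58*e2 is a versor taking v to w, provided it is invertible.
Answer: -53/29*e1 - 265/58*e2


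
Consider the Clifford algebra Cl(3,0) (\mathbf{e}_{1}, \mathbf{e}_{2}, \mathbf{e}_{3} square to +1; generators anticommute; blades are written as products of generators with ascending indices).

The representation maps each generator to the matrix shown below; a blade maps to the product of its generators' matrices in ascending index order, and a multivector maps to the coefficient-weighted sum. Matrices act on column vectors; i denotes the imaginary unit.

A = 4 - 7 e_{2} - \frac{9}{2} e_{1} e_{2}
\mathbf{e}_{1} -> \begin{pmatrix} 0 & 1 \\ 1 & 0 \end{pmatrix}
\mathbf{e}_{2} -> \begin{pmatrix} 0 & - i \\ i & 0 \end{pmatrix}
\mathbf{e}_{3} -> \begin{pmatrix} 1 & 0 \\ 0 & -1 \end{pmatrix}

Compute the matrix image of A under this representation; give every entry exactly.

Bivector images (products of the table entries): rho(e_{1} e_{2}) = rho(\mathbf{e}_{1})rho(\mathbf{e}_{2}) = \begin{pmatrix} i & 0 \\ 0 & - i \end{pmatrix}.
M = (4)*1 + (-7)*rho(e_{2}) + (-\frac{9}{2})*rho(e_{1} e_{2}), summed entrywise (1 is the identity matrix):
Answer: \begin{pmatrix} 4 - \frac{9 i}{2} & 7 i \\ - 7 i & 4 + \frac{9 i}{2} \end{pmatrix}


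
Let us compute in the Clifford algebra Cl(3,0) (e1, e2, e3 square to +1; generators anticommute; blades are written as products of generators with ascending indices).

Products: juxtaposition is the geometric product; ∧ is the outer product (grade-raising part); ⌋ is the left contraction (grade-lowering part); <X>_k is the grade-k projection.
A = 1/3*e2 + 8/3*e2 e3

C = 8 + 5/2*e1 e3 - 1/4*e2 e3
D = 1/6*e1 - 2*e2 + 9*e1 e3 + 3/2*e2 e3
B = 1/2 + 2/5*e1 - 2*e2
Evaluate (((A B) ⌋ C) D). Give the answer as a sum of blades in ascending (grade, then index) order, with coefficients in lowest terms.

step 1: -2/3 + 1/6*e2 + 16/3*e3 - 2/15*e1 e2 + 4/3*e2 e3 + 16/15*e1 e2 e3
step 2: -5 - 40/3*e1 + 4/3*e2 - 1/24*e3 - 5/3*e1 e3 + 1/6*e2 e3
step 3: 355/36 - 11/24*e1 + 161/16*e2 - 2113/18*e3 + 274/9*e1 e2 - 6479/144*e1 e3 - 91/12*e2 e3 - 1271/36*e1 e2 e3
Answer: 355/36 - 11/24*e1 + 161/16*e2 - 2113/18*e3 + 274/9*e1 e2 - 6479/144*e1 e3 - 91/12*e2 e3 - 1271/36*e1 e2 e3


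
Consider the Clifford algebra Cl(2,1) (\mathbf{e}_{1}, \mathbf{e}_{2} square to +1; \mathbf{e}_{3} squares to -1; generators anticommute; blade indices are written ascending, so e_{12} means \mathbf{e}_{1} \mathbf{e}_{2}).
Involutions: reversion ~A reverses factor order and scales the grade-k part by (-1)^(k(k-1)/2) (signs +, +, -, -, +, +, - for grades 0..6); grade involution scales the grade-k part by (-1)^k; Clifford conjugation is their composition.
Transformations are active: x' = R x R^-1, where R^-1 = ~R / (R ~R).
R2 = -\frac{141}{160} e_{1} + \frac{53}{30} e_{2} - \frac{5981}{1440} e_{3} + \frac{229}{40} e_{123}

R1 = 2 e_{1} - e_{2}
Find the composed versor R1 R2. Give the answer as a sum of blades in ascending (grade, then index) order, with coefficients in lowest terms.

Distribute over the terms of R1 (each basis-blade product reordered to ascending indices, repeated generators contracted through their squares):
(2 e_{1}) R2 = -\frac{141}{80} + \frac{53}{15} e_{12} - \frac{5981}{720} e_{13} + \frac{229}{20} e_{23}
(-e_{2}) R2 = -\frac{53}{30} - \frac{141}{160} e_{12} + \frac{229}{40} e_{13} + \frac{5981}{1440} e_{23}
Summing the partial products and collecting blades:
Answer: -\frac{847}{240} + \frac{1273}{480} e_{12} - \frac{1859}{720} e_{13} + \frac{22469}{1440} e_{23}


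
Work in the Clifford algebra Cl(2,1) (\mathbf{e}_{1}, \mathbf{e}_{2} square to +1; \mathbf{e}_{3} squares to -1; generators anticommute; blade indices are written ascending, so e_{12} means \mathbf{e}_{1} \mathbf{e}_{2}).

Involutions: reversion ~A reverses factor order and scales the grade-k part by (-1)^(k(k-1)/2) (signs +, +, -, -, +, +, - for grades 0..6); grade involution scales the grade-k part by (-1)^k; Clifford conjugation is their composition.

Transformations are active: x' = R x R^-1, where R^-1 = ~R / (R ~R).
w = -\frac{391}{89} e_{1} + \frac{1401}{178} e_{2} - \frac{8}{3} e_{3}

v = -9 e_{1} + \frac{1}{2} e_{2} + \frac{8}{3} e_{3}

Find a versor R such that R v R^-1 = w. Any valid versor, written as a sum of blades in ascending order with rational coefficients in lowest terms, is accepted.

R = v + w = -\frac{1192}{89} e_{1} + \frac{745}{89} e_{2} works: the equal norms (\frac{2669}{36}) guarantee its sandwich swaps v into w.
Answer: -\frac{1192}{89} e_{1} + \frac{745}{89} e_{2}


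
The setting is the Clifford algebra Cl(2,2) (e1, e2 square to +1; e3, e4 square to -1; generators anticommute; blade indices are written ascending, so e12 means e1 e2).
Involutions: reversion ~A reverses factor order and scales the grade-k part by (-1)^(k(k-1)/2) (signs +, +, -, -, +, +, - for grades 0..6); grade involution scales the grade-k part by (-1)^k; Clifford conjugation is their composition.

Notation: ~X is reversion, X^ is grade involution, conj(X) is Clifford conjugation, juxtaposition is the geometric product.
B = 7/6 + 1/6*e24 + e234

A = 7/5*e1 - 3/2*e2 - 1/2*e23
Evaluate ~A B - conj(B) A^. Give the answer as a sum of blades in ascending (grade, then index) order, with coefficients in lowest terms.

first term: 49/30*e1 - 7/4*e2 + 1/4*e4 + 7/12*e23 - 19/12*e34 + 7/30*e124 + 7/5*e1234
second term: -49/30*e1 + 7/4*e2 - 1/4*e4 - 7/12*e23 + 19/12*e34 + 7/30*e124 + 7/5*e1234
Answer: 49/15*e1 - 7/2*e2 + 1/2*e4 + 7/6*e23 - 19/6*e34


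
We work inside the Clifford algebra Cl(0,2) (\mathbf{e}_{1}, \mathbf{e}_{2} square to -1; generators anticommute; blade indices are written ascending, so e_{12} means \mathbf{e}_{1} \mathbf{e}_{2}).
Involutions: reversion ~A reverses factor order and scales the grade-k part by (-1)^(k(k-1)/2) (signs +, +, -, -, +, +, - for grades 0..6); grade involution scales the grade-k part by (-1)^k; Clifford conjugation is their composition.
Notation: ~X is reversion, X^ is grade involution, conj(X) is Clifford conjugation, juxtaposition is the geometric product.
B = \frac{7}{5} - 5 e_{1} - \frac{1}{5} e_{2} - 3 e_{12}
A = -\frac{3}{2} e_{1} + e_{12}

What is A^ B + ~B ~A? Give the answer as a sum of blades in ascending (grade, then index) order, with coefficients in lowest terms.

first term: \frac{21}{2} + \frac{23}{10} e_{1} - \frac{1}{2} e_{2} + \frac{11}{10} e_{12}
second term: -\frac{9}{2} - \frac{19}{10} e_{1} - \frac{19}{2} e_{2} - \frac{17}{10} e_{12}
Answer: 6 + \frac{2}{5} e_{1} - 10 e_{2} - \frac{3}{5} e_{12}


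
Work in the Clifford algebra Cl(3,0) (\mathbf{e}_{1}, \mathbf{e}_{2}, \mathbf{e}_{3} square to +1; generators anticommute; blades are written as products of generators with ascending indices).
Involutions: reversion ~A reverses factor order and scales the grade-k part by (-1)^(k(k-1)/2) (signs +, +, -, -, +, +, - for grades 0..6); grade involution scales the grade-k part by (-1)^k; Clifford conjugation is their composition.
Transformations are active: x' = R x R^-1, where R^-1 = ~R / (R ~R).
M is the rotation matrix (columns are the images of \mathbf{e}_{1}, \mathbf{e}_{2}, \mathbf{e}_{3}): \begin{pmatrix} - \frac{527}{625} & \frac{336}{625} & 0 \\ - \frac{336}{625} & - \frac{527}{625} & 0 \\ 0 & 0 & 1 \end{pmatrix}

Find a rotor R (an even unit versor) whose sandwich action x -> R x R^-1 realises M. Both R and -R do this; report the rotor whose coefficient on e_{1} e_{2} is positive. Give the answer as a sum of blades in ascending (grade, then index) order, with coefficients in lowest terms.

Method: write R = a + b12*e_{1} e_{2} + b13*e_{1} e_{3} + b23*e_{2} e_{3} with a^2 + b12^2 + b13^2 + b23^2 = 1 (so R^-1 = ~R). Expanding the columns R e_j ~R gives tr M = 4a^2 - 1 and, from the antisymmetric part, M21 - M12 = -4a*b12, M13 - M31 = 4a*b13, M32 - M23 = -4a*b23.
Here tr M = -\frac{429}{625}, so a^2 = (1 + tr M)/4 = \frac{49}{625} and a = ±\frac{7}{25}. Taking a = \frac{7}{25}: M21 - M12 = -\frac{672}{625}, M13 - M31 = 0, M32 - M23 = 0, giving b12 = \frac{24}{25}, b13 = 0, b23 = 0, i.e. R = \frac{7}{25} + \frac{24}{25} e_{1} e_{2}.
Its e_{1} e_{2} coefficient is already positive.
Answer: \frac{7}{25} + \frac{24}{25} e_{1} e_{2}. Note: both R and -R realise this M (trace -\frac{429}{625}); the covering map identifies them, and the e_{1} e_{2}-coefficient sign is the tie-breaker.


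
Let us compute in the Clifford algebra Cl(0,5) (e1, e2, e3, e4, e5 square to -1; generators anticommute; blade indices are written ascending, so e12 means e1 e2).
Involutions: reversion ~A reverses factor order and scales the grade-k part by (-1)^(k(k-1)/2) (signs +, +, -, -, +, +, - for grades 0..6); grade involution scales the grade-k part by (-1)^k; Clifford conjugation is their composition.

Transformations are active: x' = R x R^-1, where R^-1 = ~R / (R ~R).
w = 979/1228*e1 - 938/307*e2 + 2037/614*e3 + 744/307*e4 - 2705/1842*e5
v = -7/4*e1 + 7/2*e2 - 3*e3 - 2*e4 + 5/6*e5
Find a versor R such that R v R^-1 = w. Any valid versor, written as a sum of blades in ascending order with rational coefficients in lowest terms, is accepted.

Here q(v) = q(w) = -4177/144; the classical choice R = v + w = -585/614*e1 + 273/614*e2 + 195/614*e3 + 130/307*e4 - 195/307*e5 then realises v -> w under the sandwich.
Answer: -585/614*e1 + 273/614*e2 + 195/614*e3 + 130/307*e4 - 195/307*e5


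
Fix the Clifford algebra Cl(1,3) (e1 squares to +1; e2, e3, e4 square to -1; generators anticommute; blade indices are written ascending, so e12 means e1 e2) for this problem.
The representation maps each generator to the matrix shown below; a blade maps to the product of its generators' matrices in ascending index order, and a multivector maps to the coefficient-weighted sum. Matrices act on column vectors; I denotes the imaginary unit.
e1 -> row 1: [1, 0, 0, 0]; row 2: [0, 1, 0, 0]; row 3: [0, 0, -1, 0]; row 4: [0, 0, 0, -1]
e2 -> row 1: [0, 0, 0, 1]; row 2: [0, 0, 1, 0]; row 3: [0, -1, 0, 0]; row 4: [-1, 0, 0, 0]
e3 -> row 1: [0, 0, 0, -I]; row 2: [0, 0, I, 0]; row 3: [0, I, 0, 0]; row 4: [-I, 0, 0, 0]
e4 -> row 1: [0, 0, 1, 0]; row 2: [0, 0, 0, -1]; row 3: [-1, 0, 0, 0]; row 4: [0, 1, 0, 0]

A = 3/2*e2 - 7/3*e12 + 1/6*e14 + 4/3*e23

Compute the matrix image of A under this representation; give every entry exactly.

Bivector images (products of the table entries): rho(e12) = rho(e1)rho(e2) = row 1: [0, 0, 0, 1]; row 2: [0, 0, 1, 0]; row 3: [0, 1, 0, 0]; row 4: [1, 0, 0, 0]; rho(e14) = rho(e1)rho(e4) = row 1: [0, 0, 1, 0]; row 2: [0, 0, 0, -1]; row 3: [1, 0, 0, 0]; row 4: [0, -1, 0, 0]; rho(e23) = rho(e2)rho(e3) = row 1: [-I, 0, 0, 0]; row 2: [0, I, 0, 0]; row 3: [0, 0, -I, 0]; row 4: [0, 0, 0, I].
M = (3/2)*rho(e2) + (-7/3)*rho(e12) + (1/6)*rho(e14) + (4/3)*rho(e23), summed entrywise:
Answer: row 1: [-4*I/3, 0, 1/6, -5/6]; row 2: [0, 4*I/3, -5/6, -1/6]; row 3: [1/6, -23/6, -4*I/3, 0]; row 4: [-23/6, -1/6, 0, 4*I/3]
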